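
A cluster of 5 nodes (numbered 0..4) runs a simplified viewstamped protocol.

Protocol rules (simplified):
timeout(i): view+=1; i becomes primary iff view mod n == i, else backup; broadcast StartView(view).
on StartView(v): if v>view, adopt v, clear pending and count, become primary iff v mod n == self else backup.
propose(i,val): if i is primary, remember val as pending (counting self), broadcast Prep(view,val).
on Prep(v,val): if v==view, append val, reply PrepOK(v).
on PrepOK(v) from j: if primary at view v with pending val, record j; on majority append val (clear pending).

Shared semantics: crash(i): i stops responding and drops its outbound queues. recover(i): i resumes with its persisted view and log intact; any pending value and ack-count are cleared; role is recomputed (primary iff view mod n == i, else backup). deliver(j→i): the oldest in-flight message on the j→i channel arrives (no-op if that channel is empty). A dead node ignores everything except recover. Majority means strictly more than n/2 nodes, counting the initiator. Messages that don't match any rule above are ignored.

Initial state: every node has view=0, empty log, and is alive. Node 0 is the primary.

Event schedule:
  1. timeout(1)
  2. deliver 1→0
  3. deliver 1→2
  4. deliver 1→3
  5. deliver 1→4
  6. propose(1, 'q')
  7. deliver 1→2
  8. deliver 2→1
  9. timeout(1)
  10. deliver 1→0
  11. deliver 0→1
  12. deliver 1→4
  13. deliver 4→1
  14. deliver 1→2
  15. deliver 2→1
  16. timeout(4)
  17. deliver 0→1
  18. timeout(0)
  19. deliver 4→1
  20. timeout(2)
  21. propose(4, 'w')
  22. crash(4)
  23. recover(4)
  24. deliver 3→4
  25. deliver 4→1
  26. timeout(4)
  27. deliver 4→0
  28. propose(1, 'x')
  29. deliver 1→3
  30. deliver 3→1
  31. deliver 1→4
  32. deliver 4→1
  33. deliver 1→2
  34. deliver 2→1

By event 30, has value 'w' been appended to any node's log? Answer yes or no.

[1] timeout(1) → N1(prim v1 [-])
[2] deliver 1→0 → N0(back v1 [-])
[3] deliver 1→2 → N2(back v1 [-])
[4] deliver 1→3 → N3(back v1 [-])
[5] deliver 1→4 → N4(back v1 [-])
[6] propose(1,'q') → ∅
[7] deliver 1→2 → N2(back v1 [q])
[8] deliver 2→1 → ∅
[9] timeout(1) → N1(back v2 [-])
[10] deliver 1→0 → N0(back v1 [q])
[11] deliver 0→1 → ∅
[12] deliver 1→4 → N4(back v1 [q])
[13] deliver 4→1 → ∅
[14] deliver 1→2 → N2(prim v2 [q])
[15] deliver 2→1 → ∅
[16] timeout(4) → N4(back v2 [q])
[17] deliver 0→1 → ∅
[18] timeout(0) → N0(back v2 [q])
[19] deliver 4→1 → ∅
[20] timeout(2) → N2(back v3 [q])
[21] propose(4,'w') → ∅
[22] crash(4) → N4(✗back v2 [q])
[23] recover(4) → N4(back v2 [q])
[24] deliver 3→4 → ∅
[25] deliver 4→1 → ∅
[26] timeout(4) → N4(back v3 [q])
[27] deliver 4→0 → N0(back v3 [q])
[28] propose(1,'x') → ∅
[29] deliver 1→3 → N3(back v1 [q])
[30] deliver 3→1 → ∅

no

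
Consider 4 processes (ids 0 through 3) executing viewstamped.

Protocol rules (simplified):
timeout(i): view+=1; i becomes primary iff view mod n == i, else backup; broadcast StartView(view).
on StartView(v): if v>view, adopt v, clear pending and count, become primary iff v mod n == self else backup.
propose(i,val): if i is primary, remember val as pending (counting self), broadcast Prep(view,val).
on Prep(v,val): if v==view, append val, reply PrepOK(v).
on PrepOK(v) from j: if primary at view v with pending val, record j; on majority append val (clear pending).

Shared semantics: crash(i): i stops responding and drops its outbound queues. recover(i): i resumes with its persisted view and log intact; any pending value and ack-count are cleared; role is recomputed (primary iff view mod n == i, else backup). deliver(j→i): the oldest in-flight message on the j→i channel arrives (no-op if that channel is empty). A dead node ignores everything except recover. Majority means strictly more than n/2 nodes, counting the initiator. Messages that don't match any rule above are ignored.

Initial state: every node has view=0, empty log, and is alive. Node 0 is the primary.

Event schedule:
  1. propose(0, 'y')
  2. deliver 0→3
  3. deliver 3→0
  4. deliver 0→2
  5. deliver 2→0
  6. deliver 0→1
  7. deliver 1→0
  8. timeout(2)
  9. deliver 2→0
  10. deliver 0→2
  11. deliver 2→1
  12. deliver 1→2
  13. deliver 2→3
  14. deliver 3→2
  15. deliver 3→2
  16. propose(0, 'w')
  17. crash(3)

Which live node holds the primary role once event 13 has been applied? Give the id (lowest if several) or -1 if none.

[1] propose(0,'y') → ∅
[2] deliver 0→3 → N3(back v0 [y])
[3] deliver 3→0 → ∅
[4] deliver 0→2 → N2(back v0 [y])
[5] deliver 2→0 → N0(prim v0 [y])
[6] deliver 0→1 → N1(back v0 [y])
[7] deliver 1→0 → ∅
[8] timeout(2) → N2(back v1 [y])
[9] deliver 2→0 → N0(back v1 [y])
[10] deliver 0→2 → ∅
[11] deliver 2→1 → N1(prim v1 [y])
[12] deliver 1→2 → ∅
[13] deliver 2→3 → N3(back v1 [y])

1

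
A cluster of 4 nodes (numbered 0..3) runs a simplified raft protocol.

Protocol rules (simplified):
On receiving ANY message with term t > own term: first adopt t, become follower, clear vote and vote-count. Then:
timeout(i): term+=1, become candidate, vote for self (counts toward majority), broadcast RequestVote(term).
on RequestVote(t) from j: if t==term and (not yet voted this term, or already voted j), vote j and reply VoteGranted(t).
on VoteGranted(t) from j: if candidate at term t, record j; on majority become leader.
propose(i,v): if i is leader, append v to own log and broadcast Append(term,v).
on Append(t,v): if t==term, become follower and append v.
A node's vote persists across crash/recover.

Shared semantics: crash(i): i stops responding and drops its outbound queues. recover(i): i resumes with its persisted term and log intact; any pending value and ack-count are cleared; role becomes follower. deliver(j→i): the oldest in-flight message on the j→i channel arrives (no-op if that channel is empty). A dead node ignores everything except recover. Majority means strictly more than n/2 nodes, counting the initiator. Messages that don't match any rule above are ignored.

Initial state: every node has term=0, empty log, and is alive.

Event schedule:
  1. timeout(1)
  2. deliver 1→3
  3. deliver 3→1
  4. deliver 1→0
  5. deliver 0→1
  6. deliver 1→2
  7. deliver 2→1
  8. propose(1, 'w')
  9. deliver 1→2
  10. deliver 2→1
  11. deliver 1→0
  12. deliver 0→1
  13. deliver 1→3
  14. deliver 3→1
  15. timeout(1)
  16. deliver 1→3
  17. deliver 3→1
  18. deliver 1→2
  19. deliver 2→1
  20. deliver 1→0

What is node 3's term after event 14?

step 1 timeout(1): 1={cand,t=1,log=-}
step 2 deliver 1→3: 3={foll,t=1,log=-}
step 3 deliver 3→1: —
step 4 deliver 1→0: 0={foll,t=1,log=-}
step 5 deliver 0→1: 1={lead,t=1,log=-}
step 6 deliver 1→2: 2={foll,t=1,log=-}
step 7 deliver 2→1: —
step 8 propose(1,'w'): 1={lead,t=1,log=w}
step 9 deliver 1→2: 2={foll,t=1,log=w}
step 10 deliver 2→1: —
step 11 deliver 1→0: 0={foll,t=1,log=w}
step 12 deliver 0→1: —
step 13 deliver 1→3: 3={foll,t=1,log=w}
step 14 deliver 3→1: —

1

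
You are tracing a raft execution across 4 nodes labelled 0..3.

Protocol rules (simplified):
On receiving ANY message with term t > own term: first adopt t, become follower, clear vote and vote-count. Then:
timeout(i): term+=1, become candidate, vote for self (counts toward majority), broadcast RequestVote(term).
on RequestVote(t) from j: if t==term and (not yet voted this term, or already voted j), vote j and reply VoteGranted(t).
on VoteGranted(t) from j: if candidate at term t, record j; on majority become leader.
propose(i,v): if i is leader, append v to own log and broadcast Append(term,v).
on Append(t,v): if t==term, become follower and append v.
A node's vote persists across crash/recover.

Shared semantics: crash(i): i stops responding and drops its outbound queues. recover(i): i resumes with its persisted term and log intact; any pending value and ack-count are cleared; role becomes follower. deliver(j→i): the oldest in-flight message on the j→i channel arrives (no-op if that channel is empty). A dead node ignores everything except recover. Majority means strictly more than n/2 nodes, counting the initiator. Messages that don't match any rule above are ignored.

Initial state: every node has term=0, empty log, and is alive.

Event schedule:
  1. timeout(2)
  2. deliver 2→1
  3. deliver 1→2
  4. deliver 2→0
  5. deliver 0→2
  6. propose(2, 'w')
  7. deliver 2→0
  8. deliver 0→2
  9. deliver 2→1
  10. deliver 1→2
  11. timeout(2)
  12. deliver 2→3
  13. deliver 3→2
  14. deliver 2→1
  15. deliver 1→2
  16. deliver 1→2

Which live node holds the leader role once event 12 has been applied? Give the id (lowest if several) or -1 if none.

-1

step 1 timeout(2): 2={cand,t=1,log=-}
step 2 deliver 2→1: 1={foll,t=1,log=-}
step 3 deliver 1→2: —
step 4 deliver 2→0: 0={foll,t=1,log=-}
step 5 deliver 0→2: 2={lead,t=1,log=-}
step 6 propose(2,'w'): 2={lead,t=1,log=w}
step 7 deliver 2→0: 0={foll,t=1,log=w}
step 8 deliver 0→2: —
step 9 deliver 2→1: 1={foll,t=1,log=w}
step 10 deliver 1→2: —
step 11 timeout(2): 2={cand,t=2,log=w}
step 12 deliver 2→3: 3={foll,t=1,log=-}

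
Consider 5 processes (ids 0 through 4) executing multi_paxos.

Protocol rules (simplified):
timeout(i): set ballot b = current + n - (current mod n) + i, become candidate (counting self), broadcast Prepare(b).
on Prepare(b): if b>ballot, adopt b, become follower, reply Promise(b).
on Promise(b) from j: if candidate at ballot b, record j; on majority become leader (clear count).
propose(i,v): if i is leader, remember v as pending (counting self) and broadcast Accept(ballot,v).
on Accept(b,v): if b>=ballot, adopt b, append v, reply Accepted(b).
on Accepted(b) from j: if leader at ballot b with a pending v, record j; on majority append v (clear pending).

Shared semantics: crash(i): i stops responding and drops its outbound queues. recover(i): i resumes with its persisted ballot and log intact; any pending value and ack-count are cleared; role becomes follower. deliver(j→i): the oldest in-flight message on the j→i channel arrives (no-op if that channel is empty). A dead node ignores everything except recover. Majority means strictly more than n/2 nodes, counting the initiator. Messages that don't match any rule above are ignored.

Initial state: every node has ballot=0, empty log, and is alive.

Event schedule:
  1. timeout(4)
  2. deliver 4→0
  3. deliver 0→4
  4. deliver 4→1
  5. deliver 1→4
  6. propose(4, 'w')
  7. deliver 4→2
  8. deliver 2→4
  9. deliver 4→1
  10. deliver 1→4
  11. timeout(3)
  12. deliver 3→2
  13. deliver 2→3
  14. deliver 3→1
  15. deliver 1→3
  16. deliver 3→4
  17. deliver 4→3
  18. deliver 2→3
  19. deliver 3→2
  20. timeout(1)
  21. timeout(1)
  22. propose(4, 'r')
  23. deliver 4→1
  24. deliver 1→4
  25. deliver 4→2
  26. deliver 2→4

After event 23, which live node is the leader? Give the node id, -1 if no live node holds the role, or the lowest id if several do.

after 1 — timeout(4): n4:cand/b9/[-]
after 2 — deliver 4→0: n0:foll/b9/[-]
after 3 — deliver 0→4: ·
after 4 — deliver 4→1: n1:foll/b9/[-]
after 5 — deliver 1→4: n4:lead/b9/[-]
after 6 — propose(4,'w'): ·
after 7 — deliver 4→2: n2:foll/b9/[-]
after 8 — deliver 2→4: ·
after 9 — deliver 4→1: n1:foll/b9/[w]
after 10 — deliver 1→4: ·
after 11 — timeout(3): n3:cand/b8/[-]
after 12 — deliver 3→2: ·
after 13 — deliver 2→3: ·
after 14 — deliver 3→1: ·
after 15 — deliver 1→3: ·
after 16 — deliver 3→4: ·
after 17 — deliver 4→3: n3:foll/b9/[-]
after 18 — deliver 2→3: ·
after 19 — deliver 3→2: ·
after 20 — timeout(1): n1:cand/b11/[w]
after 21 — timeout(1): n1:cand/b16/[w]
after 22 — propose(4,'r'): ·
after 23 — deliver 4→1: ·

4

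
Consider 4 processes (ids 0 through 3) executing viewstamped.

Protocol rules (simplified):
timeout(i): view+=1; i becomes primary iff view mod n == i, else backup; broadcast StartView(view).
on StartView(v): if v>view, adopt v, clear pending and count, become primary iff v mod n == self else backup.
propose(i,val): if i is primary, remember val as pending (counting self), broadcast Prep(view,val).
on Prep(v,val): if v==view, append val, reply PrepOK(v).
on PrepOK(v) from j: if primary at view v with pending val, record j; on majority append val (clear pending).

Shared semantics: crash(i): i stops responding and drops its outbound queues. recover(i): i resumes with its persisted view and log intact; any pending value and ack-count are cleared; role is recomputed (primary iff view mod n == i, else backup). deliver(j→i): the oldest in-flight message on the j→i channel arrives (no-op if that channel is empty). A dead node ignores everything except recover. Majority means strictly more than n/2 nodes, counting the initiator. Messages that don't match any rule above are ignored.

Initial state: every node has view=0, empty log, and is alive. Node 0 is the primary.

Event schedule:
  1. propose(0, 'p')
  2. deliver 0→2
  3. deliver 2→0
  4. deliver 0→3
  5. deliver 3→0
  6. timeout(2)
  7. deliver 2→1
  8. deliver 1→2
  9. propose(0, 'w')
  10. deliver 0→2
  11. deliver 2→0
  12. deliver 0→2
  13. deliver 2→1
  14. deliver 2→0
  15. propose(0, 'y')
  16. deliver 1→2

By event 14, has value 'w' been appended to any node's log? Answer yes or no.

e1 propose(0,'p'): ·
e2 deliver 0→2: 2[back,v=0,p]
e3 deliver 2→0: ·
e4 deliver 0→3: 3[back,v=0,p]
e5 deliver 3→0: 0[prim,v=0,p]
e6 timeout(2): 2[back,v=1,p]
e7 deliver 2→1: 1[prim,v=1,-]
e8 deliver 1→2: ·
e9 propose(0,'w'): ·
e10 deliver 0→2: ·
e11 deliver 2→0: 0[back,v=1,p]
e12 deliver 0→2: ·
e13 deliver 2→1: ·
e14 deliver 2→0: ·

no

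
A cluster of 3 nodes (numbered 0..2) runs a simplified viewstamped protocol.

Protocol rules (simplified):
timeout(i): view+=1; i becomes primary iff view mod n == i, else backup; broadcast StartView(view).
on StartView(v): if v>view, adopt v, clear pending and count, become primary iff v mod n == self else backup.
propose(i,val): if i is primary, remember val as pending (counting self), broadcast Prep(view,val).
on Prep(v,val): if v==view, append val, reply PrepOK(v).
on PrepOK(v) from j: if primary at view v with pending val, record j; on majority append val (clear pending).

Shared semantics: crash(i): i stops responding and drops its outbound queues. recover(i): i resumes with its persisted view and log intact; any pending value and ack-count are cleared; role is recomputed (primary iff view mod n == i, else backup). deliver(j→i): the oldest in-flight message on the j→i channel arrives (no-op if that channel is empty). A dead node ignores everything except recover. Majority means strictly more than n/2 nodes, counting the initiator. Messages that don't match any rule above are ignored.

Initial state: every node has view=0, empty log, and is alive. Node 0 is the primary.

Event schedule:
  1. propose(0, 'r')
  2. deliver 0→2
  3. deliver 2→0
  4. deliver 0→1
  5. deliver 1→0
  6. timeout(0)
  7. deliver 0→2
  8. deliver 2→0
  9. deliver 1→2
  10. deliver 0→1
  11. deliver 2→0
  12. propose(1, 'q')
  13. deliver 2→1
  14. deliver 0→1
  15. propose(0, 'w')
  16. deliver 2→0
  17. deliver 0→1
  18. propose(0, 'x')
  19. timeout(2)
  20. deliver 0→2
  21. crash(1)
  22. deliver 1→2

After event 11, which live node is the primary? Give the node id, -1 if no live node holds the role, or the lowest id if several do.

1

[1] propose(0,'r') → ∅
[2] deliver 0→2 → N2(back v0 [r])
[3] deliver 2→0 → N0(prim v0 [r])
[4] deliver 0→1 → N1(back v0 [r])
[5] deliver 1→0 → ∅
[6] timeout(0) → N0(back v1 [r])
[7] deliver 0→2 → N2(back v1 [r])
[8] deliver 2→0 → ∅
[9] deliver 1→2 → ∅
[10] deliver 0→1 → N1(prim v1 [r])
[11] deliver 2→0 → ∅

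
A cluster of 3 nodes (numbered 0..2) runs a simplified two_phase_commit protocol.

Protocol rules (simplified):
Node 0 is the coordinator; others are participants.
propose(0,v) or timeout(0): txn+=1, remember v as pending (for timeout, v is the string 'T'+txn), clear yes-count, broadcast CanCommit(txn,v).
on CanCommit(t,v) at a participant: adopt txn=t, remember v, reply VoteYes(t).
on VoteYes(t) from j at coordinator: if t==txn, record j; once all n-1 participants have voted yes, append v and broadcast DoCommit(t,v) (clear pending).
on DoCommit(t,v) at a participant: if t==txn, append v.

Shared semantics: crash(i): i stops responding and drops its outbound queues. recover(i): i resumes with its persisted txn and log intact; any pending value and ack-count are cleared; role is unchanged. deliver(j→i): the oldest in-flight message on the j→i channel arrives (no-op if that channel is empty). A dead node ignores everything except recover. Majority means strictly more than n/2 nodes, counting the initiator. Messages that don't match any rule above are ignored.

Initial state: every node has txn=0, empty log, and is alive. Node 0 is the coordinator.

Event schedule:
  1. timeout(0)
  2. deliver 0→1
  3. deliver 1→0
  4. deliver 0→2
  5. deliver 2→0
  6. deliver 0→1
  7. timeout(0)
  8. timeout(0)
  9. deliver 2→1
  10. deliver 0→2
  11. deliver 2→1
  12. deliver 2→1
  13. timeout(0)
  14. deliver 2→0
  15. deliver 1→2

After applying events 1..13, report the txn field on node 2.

step 1 timeout(0): 0={coor,t=1,log=-}
step 2 deliver 0→1: 1={part,t=1,log=-}
step 3 deliver 1→0: —
step 4 deliver 0→2: 2={part,t=1,log=-}
step 5 deliver 2→0: 0={coor,t=1,log=T1}
step 6 deliver 0→1: 1={part,t=1,log=T1}
step 7 timeout(0): 0={coor,t=2,log=T1}
step 8 timeout(0): 0={coor,t=3,log=T1}
step 9 deliver 2→1: —
step 10 deliver 0→2: 2={part,t=1,log=T1}
step 11 deliver 2→1: —
step 12 deliver 2→1: —
step 13 timeout(0): 0={coor,t=4,log=T1}

1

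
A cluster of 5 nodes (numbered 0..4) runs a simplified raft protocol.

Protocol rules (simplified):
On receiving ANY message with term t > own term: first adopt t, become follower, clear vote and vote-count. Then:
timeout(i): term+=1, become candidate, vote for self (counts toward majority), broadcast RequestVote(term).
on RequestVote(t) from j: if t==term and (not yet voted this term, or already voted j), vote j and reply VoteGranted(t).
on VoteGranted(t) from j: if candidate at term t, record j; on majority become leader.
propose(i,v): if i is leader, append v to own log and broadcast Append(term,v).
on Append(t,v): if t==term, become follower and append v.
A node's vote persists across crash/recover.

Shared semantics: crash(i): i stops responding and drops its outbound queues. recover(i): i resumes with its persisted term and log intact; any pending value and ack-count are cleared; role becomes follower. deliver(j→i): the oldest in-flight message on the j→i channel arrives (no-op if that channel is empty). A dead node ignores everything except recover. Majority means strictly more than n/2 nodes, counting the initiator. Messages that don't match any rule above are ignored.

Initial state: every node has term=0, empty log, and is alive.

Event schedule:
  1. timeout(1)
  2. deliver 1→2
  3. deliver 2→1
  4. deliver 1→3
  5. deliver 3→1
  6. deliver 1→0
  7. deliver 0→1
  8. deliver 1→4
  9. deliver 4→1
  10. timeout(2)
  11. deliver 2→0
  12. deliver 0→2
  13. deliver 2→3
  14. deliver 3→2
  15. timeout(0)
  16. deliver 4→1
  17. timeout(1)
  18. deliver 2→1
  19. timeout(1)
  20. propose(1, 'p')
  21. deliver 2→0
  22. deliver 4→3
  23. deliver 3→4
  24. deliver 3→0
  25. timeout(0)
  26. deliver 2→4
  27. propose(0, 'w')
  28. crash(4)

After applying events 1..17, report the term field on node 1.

[1] timeout(1) → N1(cand t1 [-])
[2] deliver 1→2 → N2(foll t1 [-])
[3] deliver 2→1 → ∅
[4] deliver 1→3 → N3(foll t1 [-])
[5] deliver 3→1 → N1(lead t1 [-])
[6] deliver 1→0 → N0(foll t1 [-])
[7] deliver 0→1 → ∅
[8] deliver 1→4 → N4(foll t1 [-])
[9] deliver 4→1 → ∅
[10] timeout(2) → N2(cand t2 [-])
[11] deliver 2→0 → N0(foll t2 [-])
[12] deliver 0→2 → ∅
[13] deliver 2→3 → N3(foll t2 [-])
[14] deliver 3→2 → N2(lead t2 [-])
[15] timeout(0) → N0(cand t3 [-])
[16] deliver 4→1 → ∅
[17] timeout(1) → N1(cand t2 [-])

2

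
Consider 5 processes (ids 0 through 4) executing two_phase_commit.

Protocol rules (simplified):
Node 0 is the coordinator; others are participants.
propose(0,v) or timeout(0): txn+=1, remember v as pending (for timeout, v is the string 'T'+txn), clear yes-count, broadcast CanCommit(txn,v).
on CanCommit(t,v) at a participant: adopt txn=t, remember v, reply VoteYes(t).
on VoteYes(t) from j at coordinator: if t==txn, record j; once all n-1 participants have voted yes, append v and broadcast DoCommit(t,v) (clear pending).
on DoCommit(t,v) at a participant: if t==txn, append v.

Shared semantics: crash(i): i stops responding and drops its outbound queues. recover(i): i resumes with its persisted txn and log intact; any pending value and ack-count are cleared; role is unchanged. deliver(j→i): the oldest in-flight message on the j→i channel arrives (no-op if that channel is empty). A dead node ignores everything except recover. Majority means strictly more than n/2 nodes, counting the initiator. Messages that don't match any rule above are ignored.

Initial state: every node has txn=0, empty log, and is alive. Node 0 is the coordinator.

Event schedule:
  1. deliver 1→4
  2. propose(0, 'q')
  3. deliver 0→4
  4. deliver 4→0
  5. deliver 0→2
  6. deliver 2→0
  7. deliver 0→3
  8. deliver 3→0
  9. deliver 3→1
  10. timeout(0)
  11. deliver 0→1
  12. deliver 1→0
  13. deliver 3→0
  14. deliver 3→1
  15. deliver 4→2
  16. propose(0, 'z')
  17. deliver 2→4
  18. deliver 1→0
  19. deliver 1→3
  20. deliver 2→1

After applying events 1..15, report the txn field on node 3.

1

e1 deliver 1→4: ·
e2 propose(0,'q'): 0[coor,t=1,-]
e3 deliver 0→4: 4[part,t=1,-]
e4 deliver 4→0: ·
e5 deliver 0→2: 2[part,t=1,-]
e6 deliver 2→0: ·
e7 deliver 0→3: 3[part,t=1,-]
e8 deliver 3→0: ·
e9 deliver 3→1: ·
e10 timeout(0): 0[coor,t=2,-]
e11 deliver 0→1: 1[part,t=1,-]
e12 deliver 1→0: ·
e13 deliver 3→0: ·
e14 deliver 3→1: ·
e15 deliver 4→2: ·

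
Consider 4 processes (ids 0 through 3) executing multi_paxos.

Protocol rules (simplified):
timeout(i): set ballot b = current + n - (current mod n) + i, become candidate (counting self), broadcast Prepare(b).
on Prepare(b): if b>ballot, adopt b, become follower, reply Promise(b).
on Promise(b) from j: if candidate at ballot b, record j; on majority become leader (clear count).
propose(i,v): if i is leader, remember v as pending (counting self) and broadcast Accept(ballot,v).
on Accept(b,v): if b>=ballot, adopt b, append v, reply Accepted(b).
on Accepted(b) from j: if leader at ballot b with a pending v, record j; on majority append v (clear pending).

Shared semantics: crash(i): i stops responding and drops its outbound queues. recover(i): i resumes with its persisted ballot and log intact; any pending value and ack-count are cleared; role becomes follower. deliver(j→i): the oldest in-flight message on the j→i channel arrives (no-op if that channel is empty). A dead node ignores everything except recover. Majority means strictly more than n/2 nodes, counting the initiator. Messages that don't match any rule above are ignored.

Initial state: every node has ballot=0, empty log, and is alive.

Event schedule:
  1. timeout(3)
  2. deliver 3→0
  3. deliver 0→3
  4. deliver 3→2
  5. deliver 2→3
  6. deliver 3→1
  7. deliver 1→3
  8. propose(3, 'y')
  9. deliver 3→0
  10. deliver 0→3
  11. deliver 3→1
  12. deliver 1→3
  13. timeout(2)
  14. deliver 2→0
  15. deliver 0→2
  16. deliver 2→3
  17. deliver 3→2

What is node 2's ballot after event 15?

10

step 1 timeout(3): 3={cand,b=7,log=-}
step 2 deliver 3→0: 0={foll,b=7,log=-}
step 3 deliver 0→3: —
step 4 deliver 3→2: 2={foll,b=7,log=-}
step 5 deliver 2→3: 3={lead,b=7,log=-}
step 6 deliver 3→1: 1={foll,b=7,log=-}
step 7 deliver 1→3: —
step 8 propose(3,'y'): —
step 9 deliver 3→0: 0={foll,b=7,log=y}
step 10 deliver 0→3: —
step 11 deliver 3→1: 1={foll,b=7,log=y}
step 12 deliver 1→3: 3={lead,b=7,log=y}
step 13 timeout(2): 2={cand,b=10,log=-}
step 14 deliver 2→0: 0={foll,b=10,log=y}
step 15 deliver 0→2: —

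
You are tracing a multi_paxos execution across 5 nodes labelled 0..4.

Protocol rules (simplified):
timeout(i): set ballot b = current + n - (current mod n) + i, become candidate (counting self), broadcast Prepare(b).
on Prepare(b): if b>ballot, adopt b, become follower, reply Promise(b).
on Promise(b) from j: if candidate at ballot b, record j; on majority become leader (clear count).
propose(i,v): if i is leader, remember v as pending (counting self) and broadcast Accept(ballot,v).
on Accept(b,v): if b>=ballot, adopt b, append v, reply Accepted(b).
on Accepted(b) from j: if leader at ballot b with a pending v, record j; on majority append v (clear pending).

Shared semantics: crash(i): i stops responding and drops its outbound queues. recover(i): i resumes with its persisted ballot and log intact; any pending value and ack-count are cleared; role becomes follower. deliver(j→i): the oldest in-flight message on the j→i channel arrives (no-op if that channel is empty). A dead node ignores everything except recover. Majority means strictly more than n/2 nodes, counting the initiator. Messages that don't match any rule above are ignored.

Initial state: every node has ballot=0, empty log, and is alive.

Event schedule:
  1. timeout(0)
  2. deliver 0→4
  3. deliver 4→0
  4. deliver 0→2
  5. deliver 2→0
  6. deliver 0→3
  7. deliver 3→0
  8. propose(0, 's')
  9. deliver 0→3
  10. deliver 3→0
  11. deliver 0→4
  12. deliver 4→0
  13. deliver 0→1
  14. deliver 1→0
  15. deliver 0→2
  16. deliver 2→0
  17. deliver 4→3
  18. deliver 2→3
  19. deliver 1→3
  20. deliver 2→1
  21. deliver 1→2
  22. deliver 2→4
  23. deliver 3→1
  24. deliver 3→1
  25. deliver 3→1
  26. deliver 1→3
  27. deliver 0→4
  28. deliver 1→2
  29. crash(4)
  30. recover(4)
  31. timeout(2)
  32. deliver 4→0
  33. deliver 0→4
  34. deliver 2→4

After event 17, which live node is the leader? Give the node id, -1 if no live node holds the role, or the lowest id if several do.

after 1 — timeout(0): n0:cand/b5/[-]
after 2 — deliver 0→4: n4:foll/b5/[-]
after 3 — deliver 4→0: ·
after 4 — deliver 0→2: n2:foll/b5/[-]
after 5 — deliver 2→0: n0:lead/b5/[-]
after 6 — deliver 0→3: n3:foll/b5/[-]
after 7 — deliver 3→0: ·
after 8 — propose(0,'s'): ·
after 9 — deliver 0→3: n3:foll/b5/[s]
after 10 — deliver 3→0: ·
after 11 — deliver 0→4: n4:foll/b5/[s]
after 12 — deliver 4→0: n0:lead/b5/[s]
after 13 — deliver 0→1: n1:foll/b5/[-]
after 14 — deliver 1→0: ·
after 15 — deliver 0→2: n2:foll/b5/[s]
after 16 — deliver 2→0: ·
after 17 — deliver 4→3: ·

0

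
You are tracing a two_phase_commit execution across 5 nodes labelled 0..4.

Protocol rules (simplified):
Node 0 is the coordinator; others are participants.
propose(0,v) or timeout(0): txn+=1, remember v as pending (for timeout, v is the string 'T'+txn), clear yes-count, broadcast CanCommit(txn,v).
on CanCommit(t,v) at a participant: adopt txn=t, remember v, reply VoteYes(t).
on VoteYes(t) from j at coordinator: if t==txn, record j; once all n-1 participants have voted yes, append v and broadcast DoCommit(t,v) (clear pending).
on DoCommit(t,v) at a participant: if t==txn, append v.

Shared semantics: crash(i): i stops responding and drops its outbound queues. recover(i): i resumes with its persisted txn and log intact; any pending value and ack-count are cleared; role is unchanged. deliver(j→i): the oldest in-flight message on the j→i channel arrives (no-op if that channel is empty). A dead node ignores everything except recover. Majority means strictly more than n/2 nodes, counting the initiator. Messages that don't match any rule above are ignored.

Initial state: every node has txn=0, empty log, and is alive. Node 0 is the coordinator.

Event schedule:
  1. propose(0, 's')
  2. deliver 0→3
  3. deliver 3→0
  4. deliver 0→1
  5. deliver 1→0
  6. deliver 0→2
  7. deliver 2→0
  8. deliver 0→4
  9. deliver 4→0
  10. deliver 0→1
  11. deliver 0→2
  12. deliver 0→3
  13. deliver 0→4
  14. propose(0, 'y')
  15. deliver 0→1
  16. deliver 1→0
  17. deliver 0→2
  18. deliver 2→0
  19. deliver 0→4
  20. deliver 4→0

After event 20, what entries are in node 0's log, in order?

1. propose(0,'s'):  <0:coor t1 ->
2. deliver 0→3:  <3:part t1 ->
3. deliver 3→0:  nop
4. deliver 0→1:  <1:part t1 ->
5. deliver 1→0:  nop
6. deliver 0→2:  <2:part t1 ->
7. deliver 2→0:  nop
8. deliver 0→4:  <4:part t1 ->
9. deliver 4→0:  <0:coor t1 s>
10. deliver 0→1:  <1:part t1 s>
11. deliver 0→2:  <2:part t1 s>
12. deliver 0→3:  <3:part t1 s>
13. deliver 0→4:  <4:part t1 s>
14. propose(0,'y'):  <0:coor t2 s>
15. deliver 0→1:  <1:part t2 s>
16. deliver 1→0:  nop
17. deliver 0→2:  <2:part t2 s>
18. deliver 2→0:  nop
19. deliver 0→4:  <4:part t2 s>
20. deliver 4→0:  nop

s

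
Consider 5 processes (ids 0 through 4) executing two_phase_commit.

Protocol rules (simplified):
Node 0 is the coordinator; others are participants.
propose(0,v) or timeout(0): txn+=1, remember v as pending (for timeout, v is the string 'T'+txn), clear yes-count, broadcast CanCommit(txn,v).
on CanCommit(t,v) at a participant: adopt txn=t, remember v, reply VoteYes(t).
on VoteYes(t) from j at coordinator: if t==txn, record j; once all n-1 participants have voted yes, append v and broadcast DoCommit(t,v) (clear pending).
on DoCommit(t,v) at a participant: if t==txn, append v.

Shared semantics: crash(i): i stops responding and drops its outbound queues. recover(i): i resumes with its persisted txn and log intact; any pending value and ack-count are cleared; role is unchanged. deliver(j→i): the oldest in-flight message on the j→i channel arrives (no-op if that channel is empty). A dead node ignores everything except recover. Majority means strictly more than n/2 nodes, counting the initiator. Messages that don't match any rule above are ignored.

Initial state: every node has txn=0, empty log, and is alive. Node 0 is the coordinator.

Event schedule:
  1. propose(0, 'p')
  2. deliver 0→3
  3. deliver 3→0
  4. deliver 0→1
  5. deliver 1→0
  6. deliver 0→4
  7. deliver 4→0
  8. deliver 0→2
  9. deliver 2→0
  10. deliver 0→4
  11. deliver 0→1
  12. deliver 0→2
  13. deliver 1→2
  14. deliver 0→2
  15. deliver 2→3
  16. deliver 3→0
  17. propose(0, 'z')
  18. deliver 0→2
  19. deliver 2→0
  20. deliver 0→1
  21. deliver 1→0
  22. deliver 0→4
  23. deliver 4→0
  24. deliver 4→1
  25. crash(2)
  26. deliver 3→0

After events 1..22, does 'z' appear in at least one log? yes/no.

1. propose(0,'p'):  <0:coor t1 ->
2. deliver 0→3:  <3:part t1 ->
3. deliver 3→0:  nop
4. deliver 0→1:  <1:part t1 ->
5. deliver 1→0:  nop
6. deliver 0→4:  <4:part t1 ->
7. deliver 4→0:  nop
8. deliver 0→2:  <2:part t1 ->
9. deliver 2→0:  <0:coor t1 p>
10. deliver 0→4:  <4:part t1 p>
11. deliver 0→1:  <1:part t1 p>
12. deliver 0→2:  <2:part t1 p>
13. deliver 1→2:  nop
14. deliver 0→2:  nop
15. deliver 2→3:  nop
16. deliver 3→0:  nop
17. propose(0,'z'):  <0:coor t2 p>
18. deliver 0→2:  <2:part t2 p>
19. deliver 2→0:  nop
20. deliver 0→1:  <1:part t2 p>
21. deliver 1→0:  nop
22. deliver 0→4:  <4:part t2 p>

no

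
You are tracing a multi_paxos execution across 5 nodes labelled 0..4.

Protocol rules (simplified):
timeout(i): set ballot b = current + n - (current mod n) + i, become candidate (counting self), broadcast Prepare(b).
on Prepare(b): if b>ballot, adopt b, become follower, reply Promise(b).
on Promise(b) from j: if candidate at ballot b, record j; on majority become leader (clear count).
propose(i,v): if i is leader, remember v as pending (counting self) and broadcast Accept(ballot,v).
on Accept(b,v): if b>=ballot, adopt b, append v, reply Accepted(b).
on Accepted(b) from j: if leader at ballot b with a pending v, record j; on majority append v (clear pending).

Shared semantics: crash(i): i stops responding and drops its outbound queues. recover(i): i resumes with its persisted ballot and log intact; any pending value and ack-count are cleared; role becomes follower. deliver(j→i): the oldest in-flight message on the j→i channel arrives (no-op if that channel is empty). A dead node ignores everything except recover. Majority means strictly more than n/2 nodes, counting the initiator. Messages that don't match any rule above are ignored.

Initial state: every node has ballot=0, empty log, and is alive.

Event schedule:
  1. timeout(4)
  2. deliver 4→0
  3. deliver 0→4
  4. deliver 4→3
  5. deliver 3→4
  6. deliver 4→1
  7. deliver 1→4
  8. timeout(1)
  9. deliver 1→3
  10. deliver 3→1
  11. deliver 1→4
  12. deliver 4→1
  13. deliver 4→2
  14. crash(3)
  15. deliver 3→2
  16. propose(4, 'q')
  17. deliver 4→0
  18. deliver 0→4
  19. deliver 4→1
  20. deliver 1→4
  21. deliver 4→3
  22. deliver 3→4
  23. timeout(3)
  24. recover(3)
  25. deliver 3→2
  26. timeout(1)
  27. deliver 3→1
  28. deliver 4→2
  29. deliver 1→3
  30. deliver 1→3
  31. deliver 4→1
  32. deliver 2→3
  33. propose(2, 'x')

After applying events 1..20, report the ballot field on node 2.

9

step 1 timeout(4): 4={cand,b=9,log=-}
step 2 deliver 4→0: 0={foll,b=9,log=-}
step 3 deliver 0→4: —
step 4 deliver 4→3: 3={foll,b=9,log=-}
step 5 deliver 3→4: 4={lead,b=9,log=-}
step 6 deliver 4→1: 1={foll,b=9,log=-}
step 7 deliver 1→4: —
step 8 timeout(1): 1={cand,b=11,log=-}
step 9 deliver 1→3: 3={foll,b=11,log=-}
step 10 deliver 3→1: —
step 11 deliver 1→4: 4={foll,b=11,log=-}
step 12 deliver 4→1: 1={lead,b=11,log=-}
step 13 deliver 4→2: 2={foll,b=9,log=-}
step 14 crash(3): 3={✗foll,b=11,log=-}
step 15 deliver 3→2: —
step 16 propose(4,'q'): —
step 17 deliver 4→0: —
step 18 deliver 0→4: —
step 19 deliver 4→1: —
step 20 deliver 1→4: —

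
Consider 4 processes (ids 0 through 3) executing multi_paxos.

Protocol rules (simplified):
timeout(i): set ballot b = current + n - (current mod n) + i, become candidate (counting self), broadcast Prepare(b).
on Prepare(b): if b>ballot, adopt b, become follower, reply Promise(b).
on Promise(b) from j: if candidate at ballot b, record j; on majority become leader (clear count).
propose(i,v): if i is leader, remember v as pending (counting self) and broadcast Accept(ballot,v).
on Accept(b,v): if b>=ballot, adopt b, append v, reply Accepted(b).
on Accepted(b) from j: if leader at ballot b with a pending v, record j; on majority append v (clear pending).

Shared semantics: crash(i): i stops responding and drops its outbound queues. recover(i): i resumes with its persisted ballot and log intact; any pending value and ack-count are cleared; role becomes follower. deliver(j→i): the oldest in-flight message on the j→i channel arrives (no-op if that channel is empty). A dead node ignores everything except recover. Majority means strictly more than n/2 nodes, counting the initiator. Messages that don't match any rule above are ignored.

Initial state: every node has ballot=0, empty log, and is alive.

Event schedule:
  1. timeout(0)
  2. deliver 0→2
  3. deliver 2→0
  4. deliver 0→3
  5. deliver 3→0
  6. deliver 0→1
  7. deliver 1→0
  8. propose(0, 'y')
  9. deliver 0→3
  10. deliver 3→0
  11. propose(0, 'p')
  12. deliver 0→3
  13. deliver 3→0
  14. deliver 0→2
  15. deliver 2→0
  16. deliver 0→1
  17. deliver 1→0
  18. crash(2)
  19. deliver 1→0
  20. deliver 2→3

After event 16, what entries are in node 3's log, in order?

y,p

[1] timeout(0) → N0(cand b4 [-])
[2] deliver 0→2 → N2(foll b4 [-])
[3] deliver 2→0 → ∅
[4] deliver 0→3 → N3(foll b4 [-])
[5] deliver 3→0 → N0(lead b4 [-])
[6] deliver 0→1 → N1(foll b4 [-])
[7] deliver 1→0 → ∅
[8] propose(0,'y') → ∅
[9] deliver 0→3 → N3(foll b4 [y])
[10] deliver 3→0 → ∅
[11] propose(0,'p') → ∅
[12] deliver 0→3 → N3(foll b4 [y,p])
[13] deliver 3→0 → ∅
[14] deliver 0→2 → N2(foll b4 [y])
[15] deliver 2→0 → N0(lead b4 [p])
[16] deliver 0→1 → N1(foll b4 [y])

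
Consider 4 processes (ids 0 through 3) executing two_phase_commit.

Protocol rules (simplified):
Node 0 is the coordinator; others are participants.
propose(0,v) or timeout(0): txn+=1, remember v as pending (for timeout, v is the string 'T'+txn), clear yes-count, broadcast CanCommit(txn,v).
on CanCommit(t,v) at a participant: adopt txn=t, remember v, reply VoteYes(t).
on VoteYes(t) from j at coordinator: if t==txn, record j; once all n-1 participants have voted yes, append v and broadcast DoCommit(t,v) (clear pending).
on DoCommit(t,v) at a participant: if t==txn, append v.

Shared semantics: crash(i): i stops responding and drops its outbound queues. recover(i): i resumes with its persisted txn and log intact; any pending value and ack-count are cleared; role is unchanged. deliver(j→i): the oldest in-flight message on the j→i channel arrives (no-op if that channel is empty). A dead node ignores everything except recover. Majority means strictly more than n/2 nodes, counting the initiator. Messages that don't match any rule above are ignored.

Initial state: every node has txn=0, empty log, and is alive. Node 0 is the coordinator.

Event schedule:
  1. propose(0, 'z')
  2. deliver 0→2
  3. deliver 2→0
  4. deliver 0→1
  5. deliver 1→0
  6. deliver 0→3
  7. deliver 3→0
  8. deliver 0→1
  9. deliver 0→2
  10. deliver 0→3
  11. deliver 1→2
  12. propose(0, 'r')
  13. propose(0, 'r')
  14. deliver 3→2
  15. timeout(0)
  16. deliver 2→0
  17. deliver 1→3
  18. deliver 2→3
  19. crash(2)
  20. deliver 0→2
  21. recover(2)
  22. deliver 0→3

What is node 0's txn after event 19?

[1] propose(0,'z') → N0(coor t1 [-])
[2] deliver 0→2 → N2(part t1 [-])
[3] deliver 2→0 → ∅
[4] deliver 0→1 → N1(part t1 [-])
[5] deliver 1→0 → ∅
[6] deliver 0→3 → N3(part t1 [-])
[7] deliver 3→0 → N0(coor t1 [z])
[8] deliver 0→1 → N1(part t1 [z])
[9] deliver 0→2 → N2(part t1 [z])
[10] deliver 0→3 → N3(part t1 [z])
[11] deliver 1→2 → ∅
[12] propose(0,'r') → N0(coor t2 [z])
[13] propose(0,'r') → N0(coor t3 [z])
[14] deliver 3→2 → ∅
[15] timeout(0) → N0(coor t4 [z])
[16] deliver 2→0 → ∅
[17] deliver 1→3 → ∅
[18] deliver 2→3 → ∅
[19] crash(2) → N2(✗part t1 [z])

4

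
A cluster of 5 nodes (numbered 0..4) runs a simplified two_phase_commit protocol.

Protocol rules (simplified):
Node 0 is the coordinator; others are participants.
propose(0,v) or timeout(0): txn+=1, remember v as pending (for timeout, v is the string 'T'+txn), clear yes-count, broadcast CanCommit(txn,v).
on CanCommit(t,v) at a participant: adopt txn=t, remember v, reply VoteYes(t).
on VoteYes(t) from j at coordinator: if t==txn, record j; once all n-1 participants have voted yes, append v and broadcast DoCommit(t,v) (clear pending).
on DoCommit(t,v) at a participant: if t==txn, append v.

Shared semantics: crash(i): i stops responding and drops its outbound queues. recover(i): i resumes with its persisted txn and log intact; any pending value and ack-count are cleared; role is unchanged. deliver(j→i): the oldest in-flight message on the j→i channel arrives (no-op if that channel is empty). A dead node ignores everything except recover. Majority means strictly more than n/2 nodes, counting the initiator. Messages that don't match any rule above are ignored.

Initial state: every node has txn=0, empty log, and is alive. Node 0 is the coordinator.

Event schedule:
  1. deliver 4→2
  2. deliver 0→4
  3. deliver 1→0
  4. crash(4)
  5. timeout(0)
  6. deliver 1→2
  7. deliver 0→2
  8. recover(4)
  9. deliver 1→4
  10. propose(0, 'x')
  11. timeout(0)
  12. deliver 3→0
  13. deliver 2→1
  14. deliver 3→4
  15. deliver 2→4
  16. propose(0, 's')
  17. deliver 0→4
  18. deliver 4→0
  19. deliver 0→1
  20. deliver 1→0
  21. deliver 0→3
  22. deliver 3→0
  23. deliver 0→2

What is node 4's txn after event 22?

1

[1] deliver 4→2 → ∅
[2] deliver 0→4 → ∅
[3] deliver 1→0 → ∅
[4] crash(4) → N4(✗part t0 [-])
[5] timeout(0) → N0(coor t1 [-])
[6] deliver 1→2 → ∅
[7] deliver 0→2 → N2(part t1 [-])
[8] recover(4) → N4(part t0 [-])
[9] deliver 1→4 → ∅
[10] propose(0,'x') → N0(coor t2 [-])
[11] timeout(0) → N0(coor t3 [-])
[12] deliver 3→0 → ∅
[13] deliver 2→1 → ∅
[14] deliver 3→4 → ∅
[15] deliver 2→4 → ∅
[16] propose(0,'s') → N0(coor t4 [-])
[17] deliver 0→4 → N4(part t1 [-])
[18] deliver 4→0 → ∅
[19] deliver 0→1 → N1(part t1 [-])
[20] deliver 1→0 → ∅
[21] deliver 0→3 → N3(part t1 [-])
[22] deliver 3→0 → ∅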